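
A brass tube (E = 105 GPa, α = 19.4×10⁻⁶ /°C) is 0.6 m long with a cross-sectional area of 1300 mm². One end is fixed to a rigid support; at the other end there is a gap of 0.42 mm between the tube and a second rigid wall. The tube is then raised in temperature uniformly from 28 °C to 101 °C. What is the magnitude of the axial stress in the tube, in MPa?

σ ≈ 75.2 MPa (compressive)

Unrestrained expansion: δ_free = αΔT L = 19.4×10⁻⁶ × 73 × 600 = 0.8497 mm.
The gap closes (δ_free > 0.42 mm) and the wall then resists a further 0.8497 − 0.42 = 0.4297 mm of expansion.
Compatibility: PL/(AE) = 0.4297 mm, so σ = P/A = E × (0.4297/600) = 75.2 MPa.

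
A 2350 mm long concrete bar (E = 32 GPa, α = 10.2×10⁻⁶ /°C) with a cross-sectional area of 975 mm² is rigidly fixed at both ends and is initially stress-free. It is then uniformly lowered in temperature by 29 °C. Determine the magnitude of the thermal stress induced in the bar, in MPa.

σ ≈ 9.47 MPa (tensile)

Because both ends are immovable the net strain is zero, and the suppressed thermal strain is αΔT = 10.2×10⁻⁶ × 29 = 295.8×10⁻⁶.
The stress required to suppress this strain is σ = Eε = 32×10³ × 295.8×10⁻⁶ = 9.466 MPa, tensile since the bar is trying to contract.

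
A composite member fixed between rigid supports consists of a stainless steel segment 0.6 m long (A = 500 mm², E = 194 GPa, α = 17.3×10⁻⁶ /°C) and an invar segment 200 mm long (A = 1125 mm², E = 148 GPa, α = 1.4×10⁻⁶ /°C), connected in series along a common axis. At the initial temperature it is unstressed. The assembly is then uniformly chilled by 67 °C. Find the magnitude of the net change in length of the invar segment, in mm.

If the supports were absent, the total length change would be Σ αᵢΔT Lᵢ = 17.3×10⁻⁶×67×600 + 1.4×10⁻⁶×67×200 = 0.7142 mm.
Since the ends are fixed, an axial force P builds up, equal in every segment, with P · Σ Lᵢ/(AᵢEᵢ) = δ_free.
The series flexibility is Σ Lᵢ/(AᵢEᵢ) = 600/(500×194×10³) + 200/(1125×148×10³) = 7.387×10⁻⁶ mm/N.
P = 0.7142 / 7.387×10⁻⁶ = 96690 N = 96.69 kN, tensile.
For the invar segment, free thermal change = 1.4×10⁻⁶×67×200 = 0.01876 mm and elastic change from P = 96690×200/(1125×148×10³) = 0.1161 mm; these oppose, so the net change is 0.0974 mm (segment lengthens).

|ΔL| ≈ 0.0974 mm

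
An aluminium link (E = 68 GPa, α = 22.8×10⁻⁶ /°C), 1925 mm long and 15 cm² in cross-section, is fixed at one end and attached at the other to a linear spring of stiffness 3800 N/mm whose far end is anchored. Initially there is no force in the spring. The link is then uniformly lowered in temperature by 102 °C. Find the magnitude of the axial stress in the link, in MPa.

Free thermal contraction: δ_free = αΔT L = 22.8×10⁻⁶ × 102 × 1925 = 4.477 mm.
With a force P in the spring, the elastic change of the link is PL/(AE) and that of the spring is P/k; compatibility requires their sum to equal δ_free.
So P = δ_free / [L/(AE) + 1/k] = 4.477 / [ 1925/(1500×68×10³) + 1/(3800) ].
P = 4.477 / 0.000282 = 15870 N.
σ = P/A = 15870/1500 = 10.58 MPa.

σ ≈ 10.6 MPa (tensile)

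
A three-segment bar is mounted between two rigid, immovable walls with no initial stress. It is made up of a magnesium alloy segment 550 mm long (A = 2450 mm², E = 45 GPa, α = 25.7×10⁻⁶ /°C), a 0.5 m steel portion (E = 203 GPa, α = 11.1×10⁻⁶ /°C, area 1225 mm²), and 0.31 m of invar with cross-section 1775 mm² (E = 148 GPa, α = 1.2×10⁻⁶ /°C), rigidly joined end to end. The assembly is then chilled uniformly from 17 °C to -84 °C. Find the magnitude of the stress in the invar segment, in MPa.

σ ≈ 140 MPa (tensile)

If the supports were absent, the total length change would be Σ αᵢΔT Lᵢ = 25.7×10⁻⁶×101×550 + 11.1×10⁻⁶×101×500 + 1.2×10⁻⁶×101×310 = 2.026 mm.
Since the ends are fixed, an axial force P builds up, equal in every segment, with P · Σ Lᵢ/(AᵢEᵢ) = δ_free.
Σ Lᵢ/(AᵢEᵢ) = 550/(2450×45×10³) + 500/(1225×203×10³) + 310/(1775×148×10³) = 8.179×10⁻⁶ mm/N.
P = 2.026 / 8.179×10⁻⁶ = 247700 N = 247.7 kN, tensile.
σ_{invar} = P / A = 247700 / 1775 = 139.5 MPa.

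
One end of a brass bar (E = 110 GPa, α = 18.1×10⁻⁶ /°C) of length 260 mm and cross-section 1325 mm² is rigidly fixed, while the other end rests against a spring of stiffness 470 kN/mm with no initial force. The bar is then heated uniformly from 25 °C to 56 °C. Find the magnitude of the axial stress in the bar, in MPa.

Free thermal expansion: δ_free = αΔT L = 18.1×10⁻⁶ × 31 × 260 = 0.1459 mm.
With a force P in the spring, the elastic change of the bar is PL/(AE) and that of the spring is P/k; compatibility requires their sum to equal δ_free.
P [ L/(AE) + 1/k ] = δ_free → P [ 260/(1325×110×10³) + 1/(470×10³) ] = 0.1459.
P = 0.1459 / 3.912×10⁻⁶ = 37300 N.
σ = P/A = 37300/1325 = 28.15 MPa.

σ ≈ 28.1 MPa (compressive)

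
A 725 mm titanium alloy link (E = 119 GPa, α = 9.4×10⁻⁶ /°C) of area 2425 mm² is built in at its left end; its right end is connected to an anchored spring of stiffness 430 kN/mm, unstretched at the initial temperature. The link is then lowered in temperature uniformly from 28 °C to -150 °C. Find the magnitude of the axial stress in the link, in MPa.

Free thermal contraction: δ_free = αΔT L = 9.4×10⁻⁶ × 178 × 725 = 1.213 mm.
With a force P in the spring, the elastic change of the link is PL/(AE) and that of the spring is P/k; compatibility requires their sum to equal δ_free.
So P = δ_free / [L/(AE) + 1/k] = 1.213 / [ 725/(2425×119×10³) + 1/(430×10³) ].
P = 1.213 / 4.838×10⁻⁶ = 250700 N.
σ = P/A = 250700/2425 = 103.4 MPa.

σ ≈ 103 MPa (tensile)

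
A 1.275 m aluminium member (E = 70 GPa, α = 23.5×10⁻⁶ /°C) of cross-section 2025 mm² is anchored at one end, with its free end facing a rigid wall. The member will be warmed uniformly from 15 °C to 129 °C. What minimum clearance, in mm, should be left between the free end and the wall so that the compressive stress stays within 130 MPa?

g ≈ 1.05 mm

Free expansion if unrestrained: δ_free = αΔT L = 23.5×10⁻⁶ × 114 × 1275 = 3.416 mm.
A stress of 130 MPa corresponds to the wall pushing the member back by σL/E = 130×1275/(70×10³) = 2.368 mm.
The gap must absorb the remainder: g_min = 3.416 − 2.368 = 1.048 mm.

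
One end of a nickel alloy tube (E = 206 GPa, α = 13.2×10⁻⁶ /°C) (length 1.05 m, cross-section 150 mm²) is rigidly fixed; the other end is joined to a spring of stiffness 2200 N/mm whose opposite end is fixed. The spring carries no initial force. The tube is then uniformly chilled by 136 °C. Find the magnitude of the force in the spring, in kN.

If the spring were absent the tube would shorten by αΔT L = 13.2×10⁻⁶ × 136 × 1050 = 1.885 mm.
With a force P in the spring, the elastic change of the tube is PL/(AE) and that of the spring is P/k; compatibility requires their sum to equal δ_free.
P [ L/(AE) + 1/k ] = δ_free → P [ 1050/(150×206×10³) + 1/(2200) ] = 1.885.
P = 1.885 / 0.0004885 = 3858 N.

P ≈ 3.86 kN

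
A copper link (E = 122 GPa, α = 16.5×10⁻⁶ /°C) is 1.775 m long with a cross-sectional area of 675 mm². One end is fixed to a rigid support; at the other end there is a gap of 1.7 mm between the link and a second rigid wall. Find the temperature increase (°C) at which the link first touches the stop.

ΔT ≈ 58 °C

The gap closes when αΔT L = 1.7 mm, since the link is still unstressed at that instant.
So ΔT = g/(αL) = 1.7/(16.5×10⁻⁶ × 1775) = 58.05 °C.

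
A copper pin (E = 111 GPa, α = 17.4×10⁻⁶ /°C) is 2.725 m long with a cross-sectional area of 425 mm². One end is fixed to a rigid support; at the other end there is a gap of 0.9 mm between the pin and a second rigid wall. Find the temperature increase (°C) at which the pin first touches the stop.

Contact occurs when the free expansion equals the gap: αΔT L = 0.9 mm.
ΔT = 0.9 / (17.4×10⁻⁶ × 2725) = 18.98 °C.

ΔT ≈ 19 °C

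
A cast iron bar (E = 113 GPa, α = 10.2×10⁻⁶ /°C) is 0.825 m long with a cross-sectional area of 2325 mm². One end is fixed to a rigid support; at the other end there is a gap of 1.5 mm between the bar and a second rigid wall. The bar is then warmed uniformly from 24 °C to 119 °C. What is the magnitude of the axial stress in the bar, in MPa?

σ ≈ 0 MPa

If the wall were absent the bar would grow by αΔT L = 10.2×10⁻⁶ × 95 × 825 = 0.7994 mm.
Since δ_free = 0.799 mm is less than the 1.5 mm gap, the bar never touches the wall. No axial force develops.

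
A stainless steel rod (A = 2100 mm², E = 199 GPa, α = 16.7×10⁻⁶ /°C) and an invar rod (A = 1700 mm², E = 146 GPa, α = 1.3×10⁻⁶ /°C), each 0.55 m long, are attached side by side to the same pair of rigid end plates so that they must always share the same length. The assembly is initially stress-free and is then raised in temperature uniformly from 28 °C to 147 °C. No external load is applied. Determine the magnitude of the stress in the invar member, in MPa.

The stainless steel has the larger α, so on heating it would change length more than the invar if both were free. The rigid plates force a common final length, so the stainless steel is put into compression and the invar into tension, with equal and opposite forces P (no external load).
Equating the net (thermal + elastic) strains gives |α₁ − α₂|·ΔT = P·[1/(A₁E₁) + 1/(A₂E₂)].
|α₁ − α₂|·ΔT = 15.4×10⁻⁶ × 119 = 0.001833.
1/(A₁E₁) + 1/(A₂E₂) = 1/(2100×199×10³) + 1/(1700×146×10³) = 6.422×10⁻⁹ N⁻¹.
So P = 0.001833 / 6.422×10⁻⁹ = 285.4 kN.
σ_{invar} = P/A₂ = 285400/1700 = 167.9 MPa, tensile.

σ ≈ 168 MPa (tensile)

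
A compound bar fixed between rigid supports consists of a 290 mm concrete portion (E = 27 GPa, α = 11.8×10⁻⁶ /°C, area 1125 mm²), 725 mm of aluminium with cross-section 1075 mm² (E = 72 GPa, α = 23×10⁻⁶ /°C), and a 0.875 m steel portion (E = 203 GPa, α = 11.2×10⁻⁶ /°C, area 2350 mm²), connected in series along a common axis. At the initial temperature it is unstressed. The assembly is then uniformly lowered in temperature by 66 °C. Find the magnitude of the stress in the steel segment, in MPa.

σ ≈ 40.5 MPa (tensile)

If the supports were absent, the total length change would be Σ αᵢΔT Lᵢ = 11.8×10⁻⁶×66×290 + 23×10⁻⁶×66×725 + 11.2×10⁻⁶×66×875 = 1.973 mm.
The rigid supports impose zero overall length change; the single axial force P common to all segments must satisfy P Σ Lᵢ/(AᵢEᵢ) = δ_free.
Σ Lᵢ/(AᵢEᵢ) = 290/(1125×27×10³) + 725/(1075×72×10³) + 875/(2350×203×10³) = 2.075×10⁻⁵ mm/N.
Hence P = δ_free / Σ(L/AE) = 1.973/2.075×10⁻⁵ = 95.1 kN (tensile).
σ_{steel} = P / A = 95100 / 2350 = 40.47 MPa.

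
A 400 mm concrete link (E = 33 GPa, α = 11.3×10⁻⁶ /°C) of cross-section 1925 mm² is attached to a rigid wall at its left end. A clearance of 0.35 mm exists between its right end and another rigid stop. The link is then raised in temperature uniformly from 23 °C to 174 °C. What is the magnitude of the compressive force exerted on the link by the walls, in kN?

P ≈ 52.8 kN

Unrestrained expansion: δ_free = αΔT L = 11.3×10⁻⁶ × 151 × 400 = 0.6825 mm.
After closing the 0.35 mm clearance, 0.6825 − 0.35 = 0.3325 mm of expansion remains to be suppressed by the wall.
Compatibility: PL/(AE) = 0.3325 mm, so σ = P/A = E × (0.3325/400) = 27.43 MPa.
P = σA = 27.43 × 1925 = 52.81 kN.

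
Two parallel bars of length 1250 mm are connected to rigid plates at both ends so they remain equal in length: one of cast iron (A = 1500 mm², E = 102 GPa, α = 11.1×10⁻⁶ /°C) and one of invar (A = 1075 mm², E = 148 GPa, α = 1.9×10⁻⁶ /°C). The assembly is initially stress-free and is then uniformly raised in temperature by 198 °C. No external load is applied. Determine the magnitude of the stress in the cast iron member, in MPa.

Equilibrium of a rigid end plate with no external load gives equal and opposite internal forces ±P in the two members. Since α_{cast iron} > α_{invar}, heating drives the cast iron into compression and the invar into tension.
Equating the net (thermal + elastic) strains gives |α₁ − α₂|·ΔT = P·[1/(A₁E₁) + 1/(A₂E₂)].
|α₁ − α₂|·ΔT = 9.2×10⁻⁶ × 198 = 0.001822.
1/(A₁E₁) + 1/(A₂E₂) = 1/(1500×102×10³) + 1/(1075×148×10³) = 1.282×10⁻⁸ N⁻¹.
P = 0.001822 / 1.282×10⁻⁸ = 142100 N = 142.1 kN.
σ_{cast iron} = P/A₁ = 142100/1500 = 94.72 MPa, compressive.

σ ≈ 94.7 MPa (compressive)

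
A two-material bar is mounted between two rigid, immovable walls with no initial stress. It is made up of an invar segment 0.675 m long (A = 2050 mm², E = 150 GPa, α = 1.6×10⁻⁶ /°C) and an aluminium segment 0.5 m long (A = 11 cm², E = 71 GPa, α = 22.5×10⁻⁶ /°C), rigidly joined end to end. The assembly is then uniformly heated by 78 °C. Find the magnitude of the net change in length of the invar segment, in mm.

|ΔL| ≈ 0.161 mm

If the supports were absent, the total length change would be Σ αᵢΔT Lᵢ = 1.6×10⁻⁶×78×675 + 22.5×10⁻⁶×78×500 = 0.9617 mm.
Since the ends are fixed, an axial force P builds up, equal in every segment, with P · Σ Lᵢ/(AᵢEᵢ) = δ_free.
Σ Lᵢ/(AᵢEᵢ) = 675/(2050×150×10³) + 500/(1100×71×10³) = 8.597×10⁻⁶ mm/N.
Hence P = δ_free / Σ(L/AE) = 0.9617/8.597×10⁻⁶ = 111.9 kN (compressive).
For the invar segment, free thermal change = 1.6×10⁻⁶×78×675 = 0.08424 mm and elastic change from P = 111900×675/(2050×150×10³) = 0.2456 mm; these oppose, so the net change is 0.161 mm (segment shortens).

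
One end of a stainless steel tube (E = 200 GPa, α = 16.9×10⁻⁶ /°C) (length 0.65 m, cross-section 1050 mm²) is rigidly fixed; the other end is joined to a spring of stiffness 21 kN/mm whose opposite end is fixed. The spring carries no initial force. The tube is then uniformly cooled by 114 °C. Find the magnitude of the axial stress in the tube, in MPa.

σ ≈ 23.5 MPa (tensile)

Free thermal contraction: δ_free = αΔT L = 16.9×10⁻⁶ × 114 × 650 = 1.252 mm.
Let P be the tensile force in the spring. The tube extends elastically by PL/(AE) and the spring stretches by P/k; together these equal δ_free.
So P = δ_free / [L/(AE) + 1/k] = 1.252 / [ 650/(1050×200×10³) + 1/(21×10³) ].
P = 1.252 / 5.071×10⁻⁵ = 24690 N.
σ = P/A = 24690/1050 = 23.52 MPa.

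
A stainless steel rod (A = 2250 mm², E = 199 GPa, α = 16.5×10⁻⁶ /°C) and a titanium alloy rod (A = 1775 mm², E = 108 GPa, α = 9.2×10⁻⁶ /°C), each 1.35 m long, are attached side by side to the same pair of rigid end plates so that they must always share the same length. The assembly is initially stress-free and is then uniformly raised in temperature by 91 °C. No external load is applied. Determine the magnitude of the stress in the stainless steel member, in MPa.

σ ≈ 39.6 MPa (compressive)

The stainless steel has the larger α, so on heating it would change length more than the titanium alloy if both were free. The rigid plates force a common final length, so the stainless steel is put into compression and the titanium alloy into tension, with equal and opposite forces P (no external load).
Equating the net (thermal + elastic) strains gives |α₁ − α₂|·ΔT = P·[1/(A₁E₁) + 1/(A₂E₂)].
|α₁ − α₂|·ΔT = 7.3×10⁻⁶ × 91 = 0.0006643.
1/(A₁E₁) + 1/(A₂E₂) = 1/(2250×199×10³) + 1/(1775×108×10³) = 7.45×10⁻⁹ N⁻¹.
So P = 0.0006643 / 7.45×10⁻⁹ = 89.17 kN.
σ_{stainless steel} = P/A₁ = 89170/2250 = 39.63 MPa, compressive.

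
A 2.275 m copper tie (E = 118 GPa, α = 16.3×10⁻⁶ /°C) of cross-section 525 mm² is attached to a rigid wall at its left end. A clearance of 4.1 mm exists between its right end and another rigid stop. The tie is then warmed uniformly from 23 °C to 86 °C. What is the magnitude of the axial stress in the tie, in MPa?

Unrestrained expansion: δ_free = αΔT L = 16.3×10⁻⁶ × 63 × 2275 = 2.336 mm.
This is smaller than the 4.1 mm clearance, so the tie expands freely without reaching the stop — the stress is zero.

σ ≈ 0 MPa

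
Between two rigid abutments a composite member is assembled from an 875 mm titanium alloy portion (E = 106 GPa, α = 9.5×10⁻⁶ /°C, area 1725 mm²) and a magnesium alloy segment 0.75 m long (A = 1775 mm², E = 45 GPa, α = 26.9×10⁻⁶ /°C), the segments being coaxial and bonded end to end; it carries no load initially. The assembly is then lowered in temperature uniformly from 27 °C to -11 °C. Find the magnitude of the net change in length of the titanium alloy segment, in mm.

If the supports were absent, the total length change would be Σ αᵢΔT Lᵢ = 9.5×10⁻⁶×38×875 + 26.9×10⁻⁶×38×750 = 1.083 mm.
Since the ends are fixed, an axial force P builds up, equal in every segment, with P · Σ Lᵢ/(AᵢEᵢ) = δ_free.
The series flexibility is Σ Lᵢ/(AᵢEᵢ) = 875/(1725×106×10³) + 750/(1775×45×10³) = 1.418×10⁻⁵ mm/N.
P = 1.083 / 1.418×10⁻⁵ = 76370 N = 76.37 kN, tensile.
For the titanium alloy segment, free thermal change = 9.5×10⁻⁶×38×875 = 0.3159 mm and elastic change from P = 76370×875/(1725×106×10³) = 0.3654 mm; these oppose, so the net change is 0.0496 mm (segment lengthens).

|ΔL| ≈ 0.0496 mm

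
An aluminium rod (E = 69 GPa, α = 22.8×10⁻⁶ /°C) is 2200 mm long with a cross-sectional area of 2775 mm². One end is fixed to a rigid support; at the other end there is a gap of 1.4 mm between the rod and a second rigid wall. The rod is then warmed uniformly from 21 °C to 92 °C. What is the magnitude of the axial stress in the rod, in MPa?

If the wall were absent the rod would grow by αΔT L = 22.8×10⁻⁶ × 71 × 2200 = 3.561 mm.
This exceeds the 1.4 mm gap, so the wall pushes back. The portion of expansion that must be recovered elastically is δ_free − gap = 3.561 − 1.4 = 2.161 mm.
So σ = E(δ_free − g)/L = 69×10³ × 2.161/2200 = 67.79 MPa.

σ ≈ 67.8 MPa (compressive)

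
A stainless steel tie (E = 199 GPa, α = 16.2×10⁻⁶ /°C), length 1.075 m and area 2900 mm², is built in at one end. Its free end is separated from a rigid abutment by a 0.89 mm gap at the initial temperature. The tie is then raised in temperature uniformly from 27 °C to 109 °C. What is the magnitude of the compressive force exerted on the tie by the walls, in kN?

If the wall were absent the tie would grow by αΔT L = 16.2×10⁻⁶ × 82 × 1075 = 1.428 mm.
The gap closes (δ_free > 0.89 mm) and the wall then resists a further 1.428 − 0.89 = 0.538 mm of expansion.
That suppressed elongation corresponds to σ = E·Δ/L = 199×10³ × 0.538/1075 = 99.6 MPa.
P = σA = 99.6 × 2900 = 288.8 kN.

P ≈ 289 kN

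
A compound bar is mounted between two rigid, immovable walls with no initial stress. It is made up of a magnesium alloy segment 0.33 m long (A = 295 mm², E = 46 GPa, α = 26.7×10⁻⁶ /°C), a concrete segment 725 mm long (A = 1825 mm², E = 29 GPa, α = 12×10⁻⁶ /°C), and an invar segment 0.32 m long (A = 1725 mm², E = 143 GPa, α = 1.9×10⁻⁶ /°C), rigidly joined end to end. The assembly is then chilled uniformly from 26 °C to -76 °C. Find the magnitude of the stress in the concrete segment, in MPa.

σ ≈ 25.8 MPa (tensile)

With the walls removed the bar would change length by δ_free = Σ αᵢΔT Lᵢ = 26.7×10⁻⁶×102×330 + 12×10⁻⁶×102×725 + 1.9×10⁻⁶×102×320 = 1.848 mm.
The walls prevent any net length change, so an axial force P (same in every segment) develops. Compatibility: P · Σ Lᵢ/(AᵢEᵢ) = δ_free.
The series flexibility is Σ Lᵢ/(AᵢEᵢ) = 330/(295×46×10³) + 725/(1825×29×10³) + 320/(1725×143×10³) = 3.931×10⁻⁵ mm/N.
So P = 1.848 / 3.931×10⁻⁵ = 47.01 kN, tensile.
σ_{concrete} = P / A = 47010 / 1825 = 25.76 MPa.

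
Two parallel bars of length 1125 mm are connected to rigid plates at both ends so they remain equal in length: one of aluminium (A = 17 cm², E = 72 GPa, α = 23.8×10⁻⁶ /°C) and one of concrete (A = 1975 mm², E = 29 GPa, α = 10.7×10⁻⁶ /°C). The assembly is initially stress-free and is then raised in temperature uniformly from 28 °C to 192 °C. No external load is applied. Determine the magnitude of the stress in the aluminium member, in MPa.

σ ≈ 49.3 MPa (compressive)

Equilibrium of a rigid end plate with no external load gives equal and opposite internal forces ±P in the two members. Since α_{aluminium} > α_{concrete}, heating drives the aluminium into compression and the concrete into tension.
Equating the net (thermal + elastic) strains gives |α₁ − α₂|·ΔT = P·[1/(A₁E₁) + 1/(A₂E₂)].
|α₁ − α₂|·ΔT = 13.1×10⁻⁶ × 164 = 0.002148.
1/(A₁E₁) + 1/(A₂E₂) = 1/(1700×72×10³) + 1/(1975×29×10³) = 2.563×10⁻⁸ N⁻¹.
So P = 0.002148 / 2.563×10⁻⁸ = 83.83 kN.
σ_{aluminium} = P/A₁ = 83830/1700 = 49.31 MPa, compressive.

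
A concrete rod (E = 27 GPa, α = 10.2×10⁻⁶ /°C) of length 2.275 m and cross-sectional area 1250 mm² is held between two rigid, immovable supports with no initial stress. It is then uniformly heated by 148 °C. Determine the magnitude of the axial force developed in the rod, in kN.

The ends cannot move, so σ = EαΔT = 27×10³ × 10.2×10⁻⁶ × 148 = 40.76 MPa.
P = AEαΔT = 1250 × 27×10³ × 10.2×10⁻⁶ × 148 = 50.95 kN (compressive).

P ≈ 50.9 kN (compressive)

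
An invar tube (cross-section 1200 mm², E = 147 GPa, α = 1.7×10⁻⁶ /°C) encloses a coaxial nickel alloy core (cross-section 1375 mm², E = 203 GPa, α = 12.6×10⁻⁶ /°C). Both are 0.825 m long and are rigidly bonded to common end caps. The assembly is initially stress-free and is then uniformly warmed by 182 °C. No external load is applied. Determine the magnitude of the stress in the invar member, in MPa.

σ ≈ 179 MPa (tensile)

The nickel alloy has the larger α, so on heating it would change length more than the invar if both were free. The rigid plates force a common final length, so the nickel alloy is put into compression and the invar into tension, with equal and opposite forces P (no external load).
Setting the final lengths equal and cancelling L: (α₁ − α₂)ΔT = P/(A₁E₁) + P/(A₂E₂).
|α₁ − α₂|·ΔT = 10.9×10⁻⁶ × 182 = 0.001984.
1/(A₁E₁) + 1/(A₂E₂) = 1/(1200×147×10³) + 1/(1375×203×10³) = 9.252×10⁻⁹ N⁻¹.
P = 0.001984 / 9.252×10⁻⁹ = 214400 N = 214.4 kN.
σ_{invar} = P/A₁ = 214400/1200 = 178.7 MPa, tensile.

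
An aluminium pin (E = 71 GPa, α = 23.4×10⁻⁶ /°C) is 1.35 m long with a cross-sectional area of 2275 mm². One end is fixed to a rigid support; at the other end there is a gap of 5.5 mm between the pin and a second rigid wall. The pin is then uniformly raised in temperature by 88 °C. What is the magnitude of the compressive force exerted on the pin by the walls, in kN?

Free thermal elongation = αΔT L = 23.4×10⁻⁶ × 88 × 1350 = 2.78 mm.
This is smaller than the 5.5 mm clearance, so the pin expands freely without reaching the stop — the stress is zero.

P ≈ 0 kN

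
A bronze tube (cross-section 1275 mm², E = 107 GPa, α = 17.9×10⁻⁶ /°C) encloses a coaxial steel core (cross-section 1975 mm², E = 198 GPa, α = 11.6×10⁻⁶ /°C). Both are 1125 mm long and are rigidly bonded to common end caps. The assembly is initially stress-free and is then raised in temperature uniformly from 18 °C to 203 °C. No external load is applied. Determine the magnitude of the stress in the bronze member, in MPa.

Both members must finish at the same length. With the larger α, the bronze tends to over-expand; the plates restrain it, putting the bronze in compression and the steel in tension. With no external load the two internal forces are equal and opposite, magnitude P.
Setting the final lengths equal and cancelling L: (α₁ − α₂)ΔT = P/(A₁E₁) + P/(A₂E₂).
|α₁ − α₂|·ΔT = 6.3×10⁻⁶ × 185 = 0.001165.
1/(A₁E₁) + 1/(A₂E₂) = 1/(1275×107×10³) + 1/(1975×198×10³) = 9.887×10⁻⁹ N⁻¹.
P = 0.001165 / 9.887×10⁻⁹ = 117900 N = 117.9 kN.
σ_{bronze} = P/A₁ = 117900/1275 = 92.45 MPa, compressive.

σ ≈ 92.5 MPa (compressive)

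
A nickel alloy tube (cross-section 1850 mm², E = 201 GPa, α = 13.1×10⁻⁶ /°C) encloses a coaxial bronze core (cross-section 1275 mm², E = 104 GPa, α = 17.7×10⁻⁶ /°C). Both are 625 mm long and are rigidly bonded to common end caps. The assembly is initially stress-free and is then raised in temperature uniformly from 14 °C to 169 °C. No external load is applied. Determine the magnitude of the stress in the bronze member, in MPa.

The bronze has the larger α, so on heating it would change length more than the nickel alloy if both were free. The rigid plates force a common final length, so the bronze is put into compression and the nickel alloy into tension, with equal and opposite forces P (no external load).
Equating the net (thermal + elastic) strains gives |α₁ − α₂|·ΔT = P·[1/(A₁E₁) + 1/(A₂E₂)].
|α₁ − α₂|·ΔT = 4.6×10⁻⁶ × 155 = 0.000713.
1/(A₁E₁) + 1/(A₂E₂) = 1/(1850×201×10³) + 1/(1275×104×10³) = 1.023×10⁻⁸ N⁻¹.
So P = 0.000713 / 1.023×10⁻⁸ = 69.69 kN.
σ_{bronze} = P/A₂ = 69690/1275 = 54.66 MPa, compressive.

σ ≈ 54.7 MPa (compressive)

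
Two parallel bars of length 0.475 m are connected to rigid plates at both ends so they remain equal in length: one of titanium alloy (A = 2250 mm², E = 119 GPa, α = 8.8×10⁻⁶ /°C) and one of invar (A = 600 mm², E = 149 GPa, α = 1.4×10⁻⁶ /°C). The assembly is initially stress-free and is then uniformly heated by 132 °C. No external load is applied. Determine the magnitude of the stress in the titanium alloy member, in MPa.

The titanium alloy has the larger α, so on heating it would change length more than the invar if both were free. The rigid plates force a common final length, so the titanium alloy is put into compression and the invar into tension, with equal and opposite forces P (no external load).
Equating the net (thermal + elastic) strains gives |α₁ − α₂|·ΔT = P·[1/(A₁E₁) + 1/(A₂E₂)].
|α₁ − α₂|·ΔT = 7.4×10⁻⁶ × 132 = 0.0009768.
1/(A₁E₁) + 1/(A₂E₂) = 1/(2250×119×10³) + 1/(600×149×10³) = 1.492×10⁻⁸ N⁻¹.
So P = 0.0009768 / 1.492×10⁻⁸ = 65.47 kN.
σ_{titanium alloy} = P/A₁ = 65470/2250 = 29.1 MPa, compressive.

σ ≈ 29.1 MPa (compressive)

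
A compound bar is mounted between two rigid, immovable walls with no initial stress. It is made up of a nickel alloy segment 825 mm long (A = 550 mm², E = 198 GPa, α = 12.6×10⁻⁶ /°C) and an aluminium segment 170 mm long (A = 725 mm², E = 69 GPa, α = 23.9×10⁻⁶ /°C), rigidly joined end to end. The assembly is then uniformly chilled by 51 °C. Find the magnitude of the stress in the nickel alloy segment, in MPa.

Free thermal contraction of the whole bar: Σ αᵢΔT Lᵢ = 12.6×10⁻⁶×51×825 + 23.9×10⁻⁶×51×170 = 0.7374 mm.
Since the ends are fixed, an axial force P builds up, equal in every segment, with P · Σ Lᵢ/(AᵢEᵢ) = δ_free.
The series flexibility is Σ Lᵢ/(AᵢEᵢ) = 825/(550×198×10³) + 170/(725×69×10³) = 1.097×10⁻⁵ mm/N.
P = 0.7374 / 1.097×10⁻⁵ = 67190 N = 67.19 kN, tensile.
σ_{nickel alloy} = P / A = 67190 / 550 = 122.2 MPa.

σ ≈ 122 MPa (tensile)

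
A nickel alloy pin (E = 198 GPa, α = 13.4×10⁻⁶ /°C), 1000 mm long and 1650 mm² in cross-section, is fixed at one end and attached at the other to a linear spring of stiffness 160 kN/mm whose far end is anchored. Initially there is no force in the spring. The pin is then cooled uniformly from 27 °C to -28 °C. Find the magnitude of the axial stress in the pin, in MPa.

σ ≈ 48 MPa (tensile)

Free thermal contraction: δ_free = αΔT L = 13.4×10⁻⁶ × 55 × 1000 = 0.737 mm.
With a force P in the spring, the elastic change of the pin is PL/(AE) and that of the spring is P/k; compatibility requires their sum to equal δ_free.
P [ L/(AE) + 1/k ] = δ_free → P [ 1000/(1650×198×10³) + 1/(160×10³) ] = 0.737.
P = 0.737 / 9.311×10⁻⁶ = 79150 N.
σ = P/A = 79150/1650 = 47.97 MPa.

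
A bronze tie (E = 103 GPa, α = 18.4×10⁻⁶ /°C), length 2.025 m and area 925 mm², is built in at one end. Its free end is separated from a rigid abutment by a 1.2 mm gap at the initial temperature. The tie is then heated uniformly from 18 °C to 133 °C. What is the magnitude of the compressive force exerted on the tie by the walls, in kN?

If the wall were absent the tie would grow by αΔT L = 18.4×10⁻⁶ × 115 × 2025 = 4.285 mm.
After closing the 1.2 mm clearance, 4.285 − 1.2 = 3.085 mm of expansion remains to be suppressed by the wall.
That suppressed elongation corresponds to σ = E·Δ/L = 103×10³ × 3.085/2025 = 156.9 MPa.
P = σA = 156.9 × 925 = 145.1 kN.

P ≈ 145 kN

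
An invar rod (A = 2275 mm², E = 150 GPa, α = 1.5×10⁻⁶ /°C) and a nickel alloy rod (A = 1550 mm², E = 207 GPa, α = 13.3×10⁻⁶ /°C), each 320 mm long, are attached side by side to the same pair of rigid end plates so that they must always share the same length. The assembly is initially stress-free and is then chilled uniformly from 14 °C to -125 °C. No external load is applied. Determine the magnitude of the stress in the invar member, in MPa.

Equilibrium of a rigid end plate with no external load gives equal and opposite internal forces ±P in the two members. Since α_{nickel alloy} > α_{invar}, cooling drives the nickel alloy into tension and the invar into compression.
Compatibility of the two members (thermal + elastic change equal): (α₁ − α₂)ΔT = P·[1/(A₁E₁) + 1/(A₂E₂)].
|α₁ − α₂|·ΔT = 11.8×10⁻⁶ × 139 = 0.00164.
1/(A₁E₁) + 1/(A₂E₂) = 1/(2275×150×10³) + 1/(1550×207×10³) = 6.047×10⁻⁹ N⁻¹.
P = 0.00164 / 6.047×10⁻⁹ = 271200 N = 271.2 kN.
σ_{invar} = P/A₁ = 271200/2275 = 119.2 MPa, compressive.

σ ≈ 119 MPa (compressive)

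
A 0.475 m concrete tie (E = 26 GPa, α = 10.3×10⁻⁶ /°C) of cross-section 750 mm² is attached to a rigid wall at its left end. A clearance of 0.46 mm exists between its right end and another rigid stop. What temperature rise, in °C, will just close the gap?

ΔT ≈ 94 °C

Contact occurs when the free expansion equals the gap: αΔT L = 0.46 mm.
ΔT = 0.46 / (10.3×10⁻⁶ × 475) = 94.02 °C.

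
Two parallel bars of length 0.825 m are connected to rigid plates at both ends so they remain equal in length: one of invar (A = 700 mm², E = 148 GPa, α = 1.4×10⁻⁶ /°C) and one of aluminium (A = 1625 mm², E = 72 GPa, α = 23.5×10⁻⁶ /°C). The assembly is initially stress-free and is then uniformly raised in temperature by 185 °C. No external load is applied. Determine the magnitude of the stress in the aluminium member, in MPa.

σ ≈ 138 MPa (compressive)

The aluminium has the larger α, so on heating it would change length more than the invar if both were free. The rigid plates force a common final length, so the aluminium is put into compression and the invar into tension, with equal and opposite forces P (no external load).
Setting the final lengths equal and cancelling L: (α₁ − α₂)ΔT = P/(A₁E₁) + P/(A₂E₂).
|α₁ − α₂|·ΔT = 22.1×10⁻⁶ × 185 = 0.004089.
1/(A₁E₁) + 1/(A₂E₂) = 1/(700×148×10³) + 1/(1625×72×10³) = 1.82×10⁻⁸ N⁻¹.
So P = 0.004089 / 1.82×10⁻⁸ = 224.6 kN.
σ_{aluminium} = P/A₂ = 224600/1625 = 138.2 MPa, compressive.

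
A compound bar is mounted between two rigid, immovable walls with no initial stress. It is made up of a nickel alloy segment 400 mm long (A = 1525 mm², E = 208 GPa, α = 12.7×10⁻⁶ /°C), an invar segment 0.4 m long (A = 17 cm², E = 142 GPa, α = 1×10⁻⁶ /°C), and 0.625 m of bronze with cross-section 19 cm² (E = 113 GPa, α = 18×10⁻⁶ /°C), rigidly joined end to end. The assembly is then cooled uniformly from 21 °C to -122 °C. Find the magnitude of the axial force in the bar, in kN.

P ≈ 410 kN (tensile)

If the supports were absent, the total length change would be Σ αᵢΔT Lᵢ = 12.7×10⁻⁶×143×400 + 1×10⁻⁶×143×400 + 18×10⁻⁶×143×625 = 2.392 mm.
Since the ends are fixed, an axial force P builds up, equal in every segment, with P · Σ Lᵢ/(AᵢEᵢ) = δ_free.
Σ Lᵢ/(AᵢEᵢ) = 400/(1525×208×10³) + 400/(1700×142×10³) + 625/(1900×113×10³) = 5.829×10⁻⁶ mm/N.
P = 2.392 / 5.829×10⁻⁶ = 410400 N = 410.4 kN, tensile.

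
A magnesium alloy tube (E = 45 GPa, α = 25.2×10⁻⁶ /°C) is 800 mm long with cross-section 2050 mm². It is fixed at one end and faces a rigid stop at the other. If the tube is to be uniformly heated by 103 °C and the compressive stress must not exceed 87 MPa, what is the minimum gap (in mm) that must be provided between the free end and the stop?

g ≈ 0.53 mm

With no wall the tube would lengthen by αΔT L = 25.2×10⁻⁶ × 103 × 800 = 2.076 mm.
A stress of 87 MPa corresponds to the wall pushing the tube back by σL/E = 87×800/(45×10³) = 1.547 mm.
So the gap has to take up the difference, g_min = δ_free − σL/E = 2.076 − 1.547 = 0.5298 mm.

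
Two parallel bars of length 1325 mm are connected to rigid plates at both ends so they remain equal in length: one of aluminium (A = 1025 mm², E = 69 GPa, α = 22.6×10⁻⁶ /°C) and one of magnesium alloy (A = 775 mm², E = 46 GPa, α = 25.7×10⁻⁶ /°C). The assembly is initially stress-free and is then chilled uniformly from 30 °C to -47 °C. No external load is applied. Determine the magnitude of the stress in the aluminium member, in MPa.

Both members must finish at the same length. With the larger α, the magnesium alloy tends to over-contract; the plates restrain it, putting the magnesium alloy in tension and the aluminium in compression. With no external load the two internal forces are equal and opposite, magnitude P.
Setting the final lengths equal and cancelling L: (α₁ − α₂)ΔT = P/(A₁E₁) + P/(A₂E₂).
|α₁ − α₂|·ΔT = 3.1×10⁻⁶ × 77 = 0.0002387.
1/(A₁E₁) + 1/(A₂E₂) = 1/(1025×69×10³) + 1/(775×46×10³) = 4.219×10⁻⁸ N⁻¹.
P = 0.0002387 / 4.219×10⁻⁸ = 5658 N = 5.658 kN.
σ_{aluminium} = P/A₁ = 5658/1025 = 5.52 MPa, compressive.

σ ≈ 5.52 MPa (compressive)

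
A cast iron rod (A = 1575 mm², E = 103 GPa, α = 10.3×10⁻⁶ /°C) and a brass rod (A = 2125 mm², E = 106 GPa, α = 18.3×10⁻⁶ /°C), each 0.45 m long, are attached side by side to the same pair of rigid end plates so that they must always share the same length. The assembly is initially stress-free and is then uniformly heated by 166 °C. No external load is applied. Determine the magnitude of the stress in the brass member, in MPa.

Equilibrium of a rigid end plate with no external load gives equal and opposite internal forces ±P in the two members. Since α_{brass} > α_{cast iron}, heating drives the brass into compression and the cast iron into tension.
Compatibility of the two members (thermal + elastic change equal): (α₁ − α₂)ΔT = P·[1/(A₁E₁) + 1/(A₂E₂)].
|α₁ − α₂|·ΔT = 8×10⁻⁶ × 166 = 0.001328.
1/(A₁E₁) + 1/(A₂E₂) = 1/(1575×103×10³) + 1/(2125×106×10³) = 1.06×10⁻⁸ N⁻¹.
So P = 0.001328 / 1.06×10⁻⁸ = 125.2 kN.
σ_{brass} = P/A₂ = 125200/2125 = 58.94 MPa, compressive.

σ ≈ 58.9 MPa (compressive)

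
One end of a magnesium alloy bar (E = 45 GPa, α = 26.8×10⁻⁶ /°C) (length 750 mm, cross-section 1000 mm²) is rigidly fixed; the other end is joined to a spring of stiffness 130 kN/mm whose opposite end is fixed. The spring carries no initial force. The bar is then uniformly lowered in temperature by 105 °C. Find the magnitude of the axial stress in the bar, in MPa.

σ ≈ 86.6 MPa (tensile)

If the spring were absent the bar would shorten by αΔT L = 26.8×10⁻⁶ × 105 × 750 = 2.111 mm.
With a force P in the spring, the elastic change of the bar is PL/(AE) and that of the spring is P/k; compatibility requires their sum to equal δ_free.
So P = δ_free / [L/(AE) + 1/k] = 2.111 / [ 750/(1000×45×10³) + 1/(130×10³) ].
P = 2.111 / 2.436×10⁻⁵ = 86640 N.
σ = P/A = 86640/1000 = 86.64 MPa.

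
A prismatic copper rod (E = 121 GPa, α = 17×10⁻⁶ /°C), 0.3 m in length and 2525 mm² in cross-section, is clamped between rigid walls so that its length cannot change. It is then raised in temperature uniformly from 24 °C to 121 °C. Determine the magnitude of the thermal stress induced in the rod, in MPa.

The supports are rigid, so the total axial strain is zero. The restrained thermal strain is ε = αΔT = 17×10⁻⁶ × 97 = 1649×10⁻⁶.
σ = EαΔT = 121×10³ × 17×10⁻⁶ × 97 = 199.5 MPa (compressive; the rod is trying to expand).

σ ≈ 200 MPa (compressive)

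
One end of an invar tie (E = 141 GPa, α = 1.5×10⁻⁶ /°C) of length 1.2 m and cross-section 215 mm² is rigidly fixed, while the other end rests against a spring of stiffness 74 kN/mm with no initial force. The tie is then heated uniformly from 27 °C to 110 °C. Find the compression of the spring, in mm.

Free thermal expansion: δ_free = αΔT L = 1.5×10⁻⁶ × 83 × 1200 = 0.1494 mm.
Let P be the compressive force at the spring. The tie shortens elastically by PL/(AE) and the spring compresses by P/k; together these equal δ_free.
P [ L/(AE) + 1/k ] = δ_free → P [ 1200/(215×141×10³) + 1/(74×10³) ] = 0.1494.
P = 0.1494 / 5.31×10⁻⁵ = 2814 N.
Spring compression = P/k = 2814/(74×10³) = 0.03802 mm.

δ ≈ 0.038 mm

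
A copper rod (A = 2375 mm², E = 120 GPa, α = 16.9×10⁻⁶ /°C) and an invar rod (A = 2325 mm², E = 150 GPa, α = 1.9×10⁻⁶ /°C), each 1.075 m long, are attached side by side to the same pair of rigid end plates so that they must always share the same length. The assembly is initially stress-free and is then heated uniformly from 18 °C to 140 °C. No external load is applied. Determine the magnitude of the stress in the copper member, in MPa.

The copper has the larger α, so on heating it would change length more than the invar if both were free. The rigid plates force a common final length, so the copper is put into compression and the invar into tension, with equal and opposite forces P (no external load).
Equating the net (thermal + elastic) strains gives |α₁ − α₂|·ΔT = P·[1/(A₁E₁) + 1/(A₂E₂)].
|α₁ − α₂|·ΔT = 15×10⁻⁶ × 122 = 0.00183.
1/(A₁E₁) + 1/(A₂E₂) = 1/(2375×120×10³) + 1/(2325×150×10³) = 6.376×10⁻⁹ N⁻¹.
P = 0.00183 / 6.376×10⁻⁹ = 287000 N = 287 kN.
σ_{copper} = P/A₁ = 287000/2375 = 120.8 MPa, compressive.

σ ≈ 121 MPa (compressive)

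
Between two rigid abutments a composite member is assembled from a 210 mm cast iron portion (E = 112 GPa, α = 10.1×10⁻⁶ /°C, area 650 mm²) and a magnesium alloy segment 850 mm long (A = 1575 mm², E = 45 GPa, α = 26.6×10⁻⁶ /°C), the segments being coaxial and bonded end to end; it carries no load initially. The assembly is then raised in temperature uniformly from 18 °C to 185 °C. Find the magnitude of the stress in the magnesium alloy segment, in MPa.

If the supports were absent, the total length change would be Σ αᵢΔT Lᵢ = 10.1×10⁻⁶×167×210 + 26.6×10⁻⁶×167×850 = 4.13 mm.
Since the ends are fixed, an axial force P builds up, equal in every segment, with P · Σ Lᵢ/(AᵢEᵢ) = δ_free.
Σ Lᵢ/(AᵢEᵢ) = 210/(650×112×10³) + 850/(1575×45×10³) = 1.488×10⁻⁵ mm/N.
P = 4.13 / 1.488×10⁻⁵ = 277600 N = 277.6 kN, compressive.
σ_{magnesium alloy} = P / A = 277600 / 1575 = 176.3 MPa.

σ ≈ 176 MPa (compressive)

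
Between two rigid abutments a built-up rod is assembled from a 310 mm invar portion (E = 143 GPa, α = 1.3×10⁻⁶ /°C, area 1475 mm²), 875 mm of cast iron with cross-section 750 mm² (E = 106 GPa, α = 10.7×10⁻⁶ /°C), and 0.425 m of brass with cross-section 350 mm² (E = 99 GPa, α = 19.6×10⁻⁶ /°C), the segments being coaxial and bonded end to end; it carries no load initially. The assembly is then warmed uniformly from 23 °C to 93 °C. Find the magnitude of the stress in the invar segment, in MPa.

Free thermal expansion of the whole bar: Σ αᵢΔT Lᵢ = 1.3×10⁻⁶×70×310 + 10.7×10⁻⁶×70×875 + 19.6×10⁻⁶×70×425 = 1.267 mm.
The walls prevent any net length change, so an axial force P (same in every segment) develops. Compatibility: P · Σ Lᵢ/(AᵢEᵢ) = δ_free.
The series flexibility is Σ Lᵢ/(AᵢEᵢ) = 310/(1475×143×10³) + 875/(750×106×10³) + 425/(350×99×10³) = 2.474×10⁻⁵ mm/N.
So P = 1.267 / 2.474×10⁻⁵ = 51.2 kN, compressive.
σ_{invar} = P / A = 51200 / 1475 = 34.71 MPa.

σ ≈ 34.7 MPa (compressive)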